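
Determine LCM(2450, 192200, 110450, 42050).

17496096888200

2450 = 2 · 5² · 7²; 192200 = 2³ · 5² · 31²; 110450 = 2 · 5² · 47²; 42050 = 2 · 5² · 29²
lcm takes max exponent of each prime: 2³ · 5² · 7² · 29² · 31² · 47² = 17496096888200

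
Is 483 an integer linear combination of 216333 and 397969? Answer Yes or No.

By Bézout, 216333u + 397969v = 483 has integer solutions iff gcd(216333, 397969) | 483.
Euclid: 397969 = 1·216333 + 181636; 216333 = 1·181636 + 34697; 181636 = 5·34697 + 8151; 34697 = 4·8151 + 2093; 8151 = 3·2093 + 1872; 2093 = 1·1872 + 221; 1872 = 8·221 + 104; 221 = 2·104 + 13; 104 = 8·13 + 0. gcd = 13; 483 mod 13 = 2. No.

No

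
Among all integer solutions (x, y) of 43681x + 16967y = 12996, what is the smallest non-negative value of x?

Reduce mod 16967: 43681x ≡ 12996 (mod 16967). With g = gcd(43681, 16967) = 361 dividing 12996, divide through: 121x ≡ 36 (mod 47).
Since gcd(121, 47) = 1, x ≡ 36·(121)⁻¹ ≡ 17 (mod 47). Smallest non-negative: 17.

17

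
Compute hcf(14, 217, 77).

7

gcd(14, 217): 217 = 15·14 + 7; 14 = 2·7 + 0 → 7
gcd(7, 77): 77 = 11·7 + 0 → 7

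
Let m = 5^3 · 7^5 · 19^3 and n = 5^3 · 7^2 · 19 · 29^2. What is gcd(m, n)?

116375

min exponent per shared prime: 5^3 · 7^2 · 19 = 116375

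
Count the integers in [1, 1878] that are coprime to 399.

399 = 3·7·19. Inclusion–exclusion on these primes:
1878 − ⌊1878/3⌋ − ⌊1878/7⌋ − ⌊1878/19⌋ + ⌊1878/21⌋ + ⌊1878/57⌋ + ⌊1878/133⌋ − ⌊1878/399⌋ = 1017

1017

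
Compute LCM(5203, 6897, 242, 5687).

27877674

lcm(5203, 6897) = 5203·6897/gcd = 35885091/121 = 296571
lcm(296571, 242) = 296571·242/gcd = 71770182/121 = 593142
lcm(593142, 5687) = 593142·5687/gcd = 3373198554/121 = 27877674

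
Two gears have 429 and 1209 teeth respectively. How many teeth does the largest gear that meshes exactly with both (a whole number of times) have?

Euclid: 1209 = 2·429 + 351; 429 = 1·351 + 78; 351 = 4·78 + 39; 78 = 2·39 + 0. Last nonzero remainder: 39.

39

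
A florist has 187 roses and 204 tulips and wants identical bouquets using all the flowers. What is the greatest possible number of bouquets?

17

187 = 11 · 17
204 = 2² · 3 · 17
Common: 17 = 17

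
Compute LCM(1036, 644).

1036 = 2² · 7 · 37; 644 = 2² · 7 · 23
max exponents: 2² · 7 · 23 · 37 = 23828

23828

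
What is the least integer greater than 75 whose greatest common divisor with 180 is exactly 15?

gcd(m, 180) = 15 forces 15 | m; write m = 15s. Then gcd(15s, 15·12) = 15·gcd(s, 12), so need gcd(s, 12) = 1.
15s > 75 gives s ≥ 6. The least s ≥ 6 coprime to 12 is 7, so m = 15·7 = 105.

105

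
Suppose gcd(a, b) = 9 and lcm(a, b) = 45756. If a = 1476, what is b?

Using ab = gcd(a,b)·lcm(a,b) = 9·45756 = 411804, we get b = 411804/1476 = 279.

279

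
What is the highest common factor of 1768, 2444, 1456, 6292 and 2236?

gcd(1768, 2444): 2444 = 1·1768 + 676; 1768 = 2·676 + 416; 676 = 1·416 + 260; 416 = 1·260 + 156; 260 = 1·156 + 104; 156 = 1·104 + 52; 104 = 2·52 + 0 → 52
gcd(52, 1456): 1456 = 28·52 + 0 → 52
gcd(52, 6292): 6292 = 121·52 + 0 → 52
gcd(52, 2236): 2236 = 43·52 + 0 → 52

52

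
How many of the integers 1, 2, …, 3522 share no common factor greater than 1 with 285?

Prime factors of 285: 3, 5, 19. Count integers ≤ 3522 divisible by none of them.
By inclusion–exclusion: 3522 − ⌊3522/3⌋ − ⌊3522/5⌋ − ⌊3522/19⌋ + ⌊3522/15⌋ + ⌊3522/57⌋ + ⌊3522/95⌋ − ⌊3522/285⌋ = 1779.

1779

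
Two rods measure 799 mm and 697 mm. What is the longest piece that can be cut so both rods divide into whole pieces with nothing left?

Euclid: 799 = 1·697 + 102; 697 = 6·102 + 85; 102 = 1·85 + 17; 85 = 5·17 + 0. Last nonzero remainder: 17.

17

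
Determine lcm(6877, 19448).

10287992

gcd first: 19448 = 2·6877 + 5694; 6877 = 1·5694 + 1183; 5694 = 4·1183 + 962; 1183 = 1·962 + 221; 962 = 4·221 + 78; 221 = 2·78 + 65; 78 = 1·65 + 13; 65 = 5·13 + 0 → gcd = 13
lcm = 6877·19448/gcd = 133743896/13 = 10287992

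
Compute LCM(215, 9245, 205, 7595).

215 = 5 · 43; 9245 = 5 · 43²; 205 = 5 · 41; 7595 = 5 · 7² · 31
lcm takes max exponent of each prime: 5 · 7² · 31 · 41 · 43² = 575769355

575769355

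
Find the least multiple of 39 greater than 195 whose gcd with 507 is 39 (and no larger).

Multiples of 39 above 195: 39·6, 39·7, … . Need the cofactor coprime to 507/39 = 13.
Checking s = 6, 7, … the first with gcd(s, 13) = 1 is s = 6, giving 234.

234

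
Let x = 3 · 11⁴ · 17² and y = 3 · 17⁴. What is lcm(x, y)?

max exponent per prime: 3 · 11⁴ · 17⁴ = 3668492883

3668492883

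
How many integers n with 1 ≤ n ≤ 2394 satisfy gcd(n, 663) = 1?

Prime factors of 663: 3, 13, 17. Count integers ≤ 2394 divisible by none of them.
By inclusion–exclusion: 2394 − ⌊2394/3⌋ − ⌊2394/13⌋ − ⌊2394/17⌋ + ⌊2394/39⌋ + ⌊2394/51⌋ + ⌊2394/221⌋ − ⌊2394/663⌋ = 1386.

1386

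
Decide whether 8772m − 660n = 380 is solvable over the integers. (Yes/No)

By Bézout, 8772m − 660n = 380 has integer solutions iff gcd(8772, 660) | 380.
Euclid: 8772 = 13·660 + 192; 660 = 3·192 + 84; 192 = 2·84 + 24; 84 = 3·24 + 12; 24 = 2·12 + 0. gcd = 12; 380 mod 12 = 8. No.

No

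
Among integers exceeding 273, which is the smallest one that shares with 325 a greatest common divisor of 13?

286

325 = 13·25. Any a with gcd(a, 325) = 13 is a multiple of 13, say 13s, with s coprime to 25.
Need s > 273/13, so s ≥ 22. First s ≥ 22 with gcd(s, 25) = 1 is s = 22. Thus a = 13·22 = 286.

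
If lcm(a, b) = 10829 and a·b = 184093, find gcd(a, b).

17

gcd·lcm = product, so gcd = 184093/10829 = 17.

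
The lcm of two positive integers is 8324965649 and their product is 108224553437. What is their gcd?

From gcd × lcm = pq: gcd = 108224553437 / 8324965649 = 13.

13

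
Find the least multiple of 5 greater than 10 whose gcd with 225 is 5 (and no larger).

20

225 = 5·45. Any t with gcd(t, 225) = 5 is a multiple of 5, say 5s, with s coprime to 45.
Need s > 10/5, so s ≥ 3. First s ≥ 3 with gcd(s, 45) = 1 is s = 4. Thus t = 5·4 = 20.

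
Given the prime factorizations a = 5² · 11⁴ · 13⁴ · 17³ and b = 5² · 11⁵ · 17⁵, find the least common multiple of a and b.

163275660985540675

max exponent per prime: 5² · 11⁵ · 13⁴ · 17⁵ = 163275660985540675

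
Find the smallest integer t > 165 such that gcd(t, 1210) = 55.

275

gcd(t, 1210) = 55 forces 55 | t; write t = 55s. Then gcd(55s, 55·22) = 55·gcd(s, 22), so need gcd(s, 22) = 1.
55s > 165 gives s ≥ 4. The least s ≥ 4 coprime to 22 is 5, so t = 55·5 = 275.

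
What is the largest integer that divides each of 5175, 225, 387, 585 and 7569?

9

5175 = 3² · 5² · 23; 225 = 3² · 5²; 387 = 3² · 43; 585 = 3² · 5 · 13; 7569 = 3² · 29²
gcd takes min exponent of each prime: 3² = 9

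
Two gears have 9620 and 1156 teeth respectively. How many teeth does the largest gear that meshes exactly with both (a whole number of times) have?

4

Euclid: 9620 = 8·1156 + 372; 1156 = 3·372 + 40; 372 = 9·40 + 12; 40 = 3·12 + 4; 12 = 3·4 + 0. Last nonzero remainder: 4.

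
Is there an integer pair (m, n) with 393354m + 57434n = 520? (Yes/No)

Yes

By Bézout, 393354m + 57434n = 520 has integer solutions iff gcd(393354, 57434) | 520.
Euclid: 393354 = 6·57434 + 48750; 57434 = 1·48750 + 8684; 48750 = 5·8684 + 5330; 8684 = 1·5330 + 3354; 5330 = 1·3354 + 1976; 3354 = 1·1976 + 1378; 1976 = 1·1378 + 598; 1378 = 2·598 + 182; 598 = 3·182 + 52; 182 = 3·52 + 26; 52 = 2·26 + 0. gcd = 26; 520 mod 26 = 0. Yes.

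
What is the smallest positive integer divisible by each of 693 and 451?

28413

693 = 3² · 7 · 11; 451 = 11 · 41
max exponents: 3² · 7 · 11 · 41 = 28413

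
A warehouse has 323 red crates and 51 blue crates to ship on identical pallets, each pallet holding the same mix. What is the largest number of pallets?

17

323 = 17 · 19
51 = 3 · 17
Common: 17 = 17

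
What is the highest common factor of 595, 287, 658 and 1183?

595 = 5 · 7 · 17; 287 = 7 · 41; 658 = 2 · 7 · 47; 1183 = 7 · 13²
gcd takes min exponent of each prime: 7 = 7

7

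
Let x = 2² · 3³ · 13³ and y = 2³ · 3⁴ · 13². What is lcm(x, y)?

max exponent per prime: 2³ · 3⁴ · 13³ = 1423656

1423656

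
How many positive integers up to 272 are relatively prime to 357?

357 = 3·7·17. Inclusion–exclusion on these primes:
272 − ⌊272/3⌋ − ⌊272/7⌋ − ⌊272/17⌋ + ⌊272/21⌋ + ⌊272/51⌋ + ⌊272/119⌋ − ⌊272/357⌋ = 147

147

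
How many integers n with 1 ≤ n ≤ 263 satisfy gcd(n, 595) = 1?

Prime factors of 595: 5, 7, 17. Count integers ≤ 263 divisible by none of them.
By inclusion–exclusion: 263 − ⌊263/5⌋ − ⌊263/7⌋ − ⌊263/17⌋ + ⌊263/35⌋ + ⌊263/85⌋ + ⌊263/119⌋ − ⌊263/595⌋ = 171.

171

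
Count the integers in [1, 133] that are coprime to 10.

10 = 2·5. Inclusion–exclusion on these primes:
133 − ⌊133/2⌋ − ⌊133/5⌋ + ⌊133/10⌋ = 54

54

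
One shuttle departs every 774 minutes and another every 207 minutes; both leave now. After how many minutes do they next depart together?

gcd first: 774 = 3·207 + 153; 207 = 1·153 + 54; 153 = 2·54 + 45; 54 = 1·45 + 9; 45 = 5·9 + 0 → gcd = 9
lcm = 774·207/gcd = 160218/9 = 17802

17802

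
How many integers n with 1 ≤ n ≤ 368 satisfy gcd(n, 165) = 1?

179

Prime factors of 165: 3, 5, 11. Count integers ≤ 368 divisible by none of them.
By inclusion–exclusion: 368 − ⌊368/3⌋ − ⌊368/5⌋ − ⌊368/11⌋ + ⌊368/15⌋ + ⌊368/33⌋ + ⌊368/55⌋ − ⌊368/165⌋ = 179.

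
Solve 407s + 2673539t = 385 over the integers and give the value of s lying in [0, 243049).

118241

gcd(407, 2673539) = 11 (Euclid: 2673539 = 6568·407 + 363; 407 = 1·363 + 44; 363 = 8·44 + 11; 44 = 4·11 + 0), and 11 | 385.
Extended Euclid: 407·(-59120) + 2673539·(9) = 11. Scale by 35: s₀ = -2069200.
General solution s = s₀ + 243049k; reducing mod 243049 gives s = 118241 (and t = -18).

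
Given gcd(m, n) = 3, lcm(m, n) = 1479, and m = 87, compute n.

m·n = gcd·lcm = 3·1479 = 4437, so n = 4437/87 = 51.

51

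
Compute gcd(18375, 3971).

1

Euclid: 18375 = 4·3971 + 2491; 3971 = 1·2491 + 1480; 2491 = 1·1480 + 1011; 1480 = 1·1011 + 469; 1011 = 2·469 + 73; 469 = 6·73 + 31; 73 = 2·31 + 11; 31 = 2·11 + 9; 11 = 1·9 + 2; 9 = 4·2 + 1; 2 = 2·1 + 0. Last nonzero remainder: 1.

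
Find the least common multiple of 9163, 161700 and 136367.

695471700

9163 = 7² · 11 · 17; 161700 = 2² · 3 · 5² · 7² · 11; 136367 = 7² · 11² · 23
lcm takes max exponent of each prime: 2² · 3 · 5² · 7² · 11² · 17 · 23 = 695471700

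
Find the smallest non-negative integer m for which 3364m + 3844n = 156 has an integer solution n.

312

Reduce mod 3844: 3364m ≡ 156 (mod 3844). With g = gcd(3364, 3844) = 4 dividing 156, divide through: 841m ≡ 39 (mod 961).
Since gcd(841, 961) = 1, m ≡ 39·(841)⁻¹ ≡ 312 (mod 961). Smallest non-negative: 312.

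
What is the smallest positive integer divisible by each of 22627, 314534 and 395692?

22627 = 11³ · 17; 314534 = 2 · 11 · 17 · 29²; 395692 = 2² · 11 · 17 · 23²
lcm takes max exponent of each prime: 2² · 11³ · 17 · 23² · 29² = 40266013612

40266013612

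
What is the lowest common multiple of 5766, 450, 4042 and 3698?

37581202350

5766 = 2 · 3 · 31²; 450 = 2 · 3² · 5²; 4042 = 2 · 43 · 47; 3698 = 2 · 43²
lcm takes max exponent of each prime: 2 · 3² · 5² · 31² · 43² · 47 = 37581202350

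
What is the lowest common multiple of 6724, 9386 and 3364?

lcm(6724, 9386) = 6724·9386/gcd = 63111464/2 = 31555732
lcm(31555732, 3364) = 31555732·3364/gcd = 106153482448/4 = 26538370612

26538370612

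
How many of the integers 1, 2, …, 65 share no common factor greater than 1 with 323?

Prime factors of 323: 17, 19. Count integers ≤ 65 divisible by none of them.
By inclusion–exclusion: 65 − ⌊65/17⌋ − ⌊65/19⌋ + ⌊65/323⌋ = 59.

59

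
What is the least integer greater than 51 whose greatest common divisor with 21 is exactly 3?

54

Multiples of 3 above 51: 3·18, 3·19, … . Need the cofactor coprime to 21/3 = 7.
Checking s = 18, 19, … the first with gcd(s, 7) = 1 is s = 18, giving 54.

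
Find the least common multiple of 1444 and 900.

324900

gcd first: 1444 = 1·900 + 544; 900 = 1·544 + 356; 544 = 1·356 + 188; 356 = 1·188 + 168; 188 = 1·168 + 20; 168 = 8·20 + 8; 20 = 2·8 + 4; 8 = 2·4 + 0 → gcd = 4
lcm = 1444·900/gcd = 1299600/4 = 324900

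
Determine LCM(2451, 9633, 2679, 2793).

2451 = 3 · 19 · 43; 9633 = 3 · 13² · 19; 2679 = 3 · 19 · 47; 2793 = 3 · 7² · 19
lcm takes max exponent of each prime: 3 · 7² · 13² · 19 · 43 · 47 = 953946357

953946357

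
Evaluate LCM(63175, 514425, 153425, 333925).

2265013275

63175 = 5² · 7 · 19²; 514425 = 3 · 5² · 19³; 153425 = 5² · 17 · 19²; 333925 = 5² · 19² · 37
lcm takes max exponent of each prime: 3 · 5² · 7 · 17 · 19³ · 37 = 2265013275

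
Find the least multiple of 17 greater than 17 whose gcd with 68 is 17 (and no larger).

Multiples of 17 above 17: 17·2, 17·3, … . Need the cofactor coprime to 68/17 = 4.
Checking s = 2, 3, … the first with gcd(s, 4) = 1 is s = 3, giving 51.

51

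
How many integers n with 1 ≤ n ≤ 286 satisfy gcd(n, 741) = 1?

167

741 = 3·13·19. Inclusion–exclusion on these primes:
286 − ⌊286/3⌋ − ⌊286/13⌋ − ⌊286/19⌋ + ⌊286/39⌋ + ⌊286/57⌋ + ⌊286/247⌋ − ⌊286/741⌋ = 167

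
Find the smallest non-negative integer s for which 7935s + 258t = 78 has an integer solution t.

52

Reduce mod 258: 7935s ≡ 78 (mod 258). With g = gcd(7935, 258) = 3 dividing 78, divide through: 2645s ≡ 26 (mod 86).
Since gcd(2645, 86) = 1, s ≡ 26·(2645)⁻¹ ≡ 52 (mod 86). Smallest non-negative: 52.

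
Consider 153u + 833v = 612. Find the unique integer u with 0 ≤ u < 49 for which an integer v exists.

4

Euclid: 833 = 5·153 + 68; 153 = 2·68 + 17; 68 = 4·17 + 0 → gcd = 17; 612 = 17·36.
Back-substitution yields 153·(11) + 833·(-2) = 17, so one solution is u = 11·36 = 396, v = -2·36 = -72.
Solutions in u differ by 833/17 = 49; the one in [0, 49) is 396 mod 49 = 4.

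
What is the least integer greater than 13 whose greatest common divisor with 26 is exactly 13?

39

Multiples of 13 above 13: 13·2, 13·3, … . Need the cofactor coprime to 26/13 = 2.
Checking s = 2, 3, … the first with gcd(s, 2) = 1 is s = 3, giving 39.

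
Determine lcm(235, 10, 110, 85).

235 = 5 · 47; 10 = 2 · 5; 110 = 2 · 5 · 11; 85 = 5 · 17
lcm takes max exponent of each prime: 2 · 5 · 11 · 17 · 47 = 87890

87890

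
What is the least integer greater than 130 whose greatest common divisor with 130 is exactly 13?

gcd(x, 130) = 13 forces 13 | x; write x = 13s. Then gcd(13s, 13·10) = 13·gcd(s, 10), so need gcd(s, 10) = 1.
13s > 130 gives s ≥ 11. The least s ≥ 11 coprime to 10 is 11, so x = 13·11 = 143.

143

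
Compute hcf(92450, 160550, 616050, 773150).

50

92450 = 2 · 5² · 43²; 160550 = 2 · 5² · 13² · 19; 616050 = 2 · 3² · 5² · 37²; 773150 = 2 · 5² · 7 · 47²
gcd takes min exponent of each prime: 2 · 5² = 50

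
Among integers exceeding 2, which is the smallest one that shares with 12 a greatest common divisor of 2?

10

Multiples of 2 above 2: 2·2, 2·3, … . Need the cofactor coprime to 12/2 = 6.
Checking s = 2, 3, … the first with gcd(s, 6) = 1 is s = 5, giving 10.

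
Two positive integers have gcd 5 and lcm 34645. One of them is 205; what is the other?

u·v = gcd·lcm = 5·34645 = 173225, so v = 173225/205 = 845.

845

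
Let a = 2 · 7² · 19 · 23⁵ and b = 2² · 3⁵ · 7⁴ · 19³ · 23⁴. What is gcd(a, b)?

min exponent per shared prime: 2 · 7² · 19 · 23⁴ = 521063942

521063942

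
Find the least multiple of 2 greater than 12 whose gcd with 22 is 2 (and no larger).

22 = 2·11. Any k with gcd(k, 22) = 2 is a multiple of 2, say 2s, with s coprime to 11.
Need s > 12/2, so s ≥ 7. First s ≥ 7 with gcd(s, 11) = 1 is s = 7. Thus k = 2·7 = 14.

14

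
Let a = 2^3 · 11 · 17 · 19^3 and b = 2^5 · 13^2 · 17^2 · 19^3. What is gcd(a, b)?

932824

min exponent per shared prime: 2^3 · 17 · 19^3 = 932824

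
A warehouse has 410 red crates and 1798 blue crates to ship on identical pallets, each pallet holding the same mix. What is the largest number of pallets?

Euclid: 1798 = 4·410 + 158; 410 = 2·158 + 94; 158 = 1·94 + 64; 94 = 1·64 + 30; 64 = 2·30 + 4; 30 = 7·4 + 2; 4 = 2·2 + 0. Last nonzero remainder: 2.

2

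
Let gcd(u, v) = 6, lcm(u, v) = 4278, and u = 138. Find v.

Using uv = gcd(u,v)·lcm(u,v) = 6·4278 = 25668, we get v = 25668/138 = 186.

186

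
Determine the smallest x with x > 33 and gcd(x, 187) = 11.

44

Multiples of 11 above 33: 11·4, 11·5, … . Need the cofactor coprime to 187/11 = 17.
Checking s = 4, 5, … the first with gcd(s, 17) = 1 is s = 4, giving 44.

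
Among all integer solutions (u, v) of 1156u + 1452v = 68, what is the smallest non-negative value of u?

299

Reduce mod 1452: 1156u ≡ 68 (mod 1452). With g = gcd(1156, 1452) = 4 dividing 68, divide through: 289u ≡ 17 (mod 363).
Since gcd(289, 363) = 1, u ≡ 17·(289)⁻¹ ≡ 299 (mod 363). Smallest non-negative: 299.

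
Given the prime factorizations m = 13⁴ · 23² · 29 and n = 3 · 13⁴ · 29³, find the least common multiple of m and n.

1105463301423

max exponent per prime: 3 · 13⁴ · 23² · 29³ = 1105463301423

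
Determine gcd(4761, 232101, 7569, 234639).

9

gcd(4761, 232101): 232101 = 48·4761 + 3573; 4761 = 1·3573 + 1188; 3573 = 3·1188 + 9; 1188 = 132·9 + 0 → 9
gcd(9, 7569): 7569 = 841·9 + 0 → 9
gcd(9, 234639): 234639 = 26071·9 + 0 → 9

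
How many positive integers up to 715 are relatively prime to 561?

Prime factors of 561: 3, 11, 17. Count integers ≤ 715 divisible by none of them.
By inclusion–exclusion: 715 − ⌊715/3⌋ − ⌊715/11⌋ − ⌊715/17⌋ + ⌊715/33⌋ + ⌊715/51⌋ + ⌊715/187⌋ − ⌊715/561⌋ = 407.

407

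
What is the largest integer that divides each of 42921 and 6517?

42921 = 3² · 19 · 251
6517 = 7³ · 19
Common: 19 = 19

19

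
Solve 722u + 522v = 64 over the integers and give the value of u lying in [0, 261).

gcd(722, 522) = 2 (Euclid: 722 = 1·522 + 200; 522 = 2·200 + 122; 200 = 1·122 + 78; 122 = 1·78 + 44; 78 = 1·44 + 34; 44 = 1·34 + 10; 34 = 3·10 + 4; 10 = 2·4 + 2; 4 = 2·2 + 0), and 2 | 64.
Extended Euclid: 722·(-107) + 522·(148) = 2. Scale by 32: u₀ = -3424.
General solution u = u₀ + 261t; reducing mod 261 gives u = 230 (and v = -318).

230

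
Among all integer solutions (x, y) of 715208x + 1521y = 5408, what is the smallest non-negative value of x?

Euclid: 715208 = 470·1521 + 338; 1521 = 4·338 + 169; 338 = 2·169 + 0 → gcd = 169; 5408 = 169·32.
Back-substitution yields 715208·(-4) + 1521·(1881) = 169, so one solution is x = -4·32 = -128, y = 1881·32 = 60192.
Solutions in x differ by 1521/169 = 9; the one in [0, 9) is -128 mod 9 = 7.

7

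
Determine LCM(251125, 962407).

241684457875

gcd first: 962407 = 3·251125 + 209032; 251125 = 1·209032 + 42093; 209032 = 4·42093 + 40660; 42093 = 1·40660 + 1433; 40660 = 28·1433 + 536; 1433 = 2·536 + 361; 536 = 1·361 + 175; 361 = 2·175 + 11; 175 = 15·11 + 10; 11 = 1·10 + 1; 10 = 10·1 + 0 → gcd = 1
lcm = 251125·962407/gcd = 241684457875/1 = 241684457875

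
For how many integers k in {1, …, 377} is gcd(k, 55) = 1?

274

55 = 5·11. Inclusion–exclusion on these primes:
377 − ⌊377/5⌋ − ⌊377/11⌋ + ⌊377/55⌋ = 274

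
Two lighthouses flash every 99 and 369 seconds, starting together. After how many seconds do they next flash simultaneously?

99 = 3² · 11; 369 = 3² · 41
max exponents: 3² · 11 · 41 = 4059

4059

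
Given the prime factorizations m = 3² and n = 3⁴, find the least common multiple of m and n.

81

max exponent per prime: 3⁴ = 81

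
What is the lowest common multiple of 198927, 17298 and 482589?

lcm(198927, 17298) = 198927·17298/gcd = 3441039246/8649 = 397854
lcm(397854, 482589) = 397854·482589/gcd = 191999964006/9 = 21333329334

21333329334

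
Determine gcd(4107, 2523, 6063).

3

4107 = 3 · 37²; 2523 = 3 · 29²; 6063 = 3 · 43 · 47
gcd takes min exponent of each prime: 3 = 3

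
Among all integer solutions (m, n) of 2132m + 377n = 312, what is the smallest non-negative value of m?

15

Reduce mod 377: 2132m ≡ 312 (mod 377). With g = gcd(2132, 377) = 13 dividing 312, divide through: 164m ≡ 24 (mod 29).
Since gcd(164, 29) = 1, m ≡ 24·(164)⁻¹ ≡ 15 (mod 29). Smallest non-negative: 15.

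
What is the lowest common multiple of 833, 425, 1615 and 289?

6726475

833 = 7² · 17; 425 = 5² · 17; 1615 = 5 · 17 · 19; 289 = 17²
lcm takes max exponent of each prime: 5² · 7² · 17² · 19 = 6726475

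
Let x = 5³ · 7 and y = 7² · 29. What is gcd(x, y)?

min exponent per shared prime: 7 = 7

7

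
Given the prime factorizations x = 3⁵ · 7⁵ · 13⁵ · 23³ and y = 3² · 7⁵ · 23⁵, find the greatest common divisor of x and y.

1840416921

min exponent per shared prime: 3² · 7⁵ · 23³ = 1840416921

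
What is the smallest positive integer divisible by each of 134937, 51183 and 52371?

785198403

lcm(134937, 51183) = 134937·51183/gcd = 6906480471/4653 = 1484307
lcm(1484307, 52371) = 1484307·52371/gcd = 77734641897/99 = 785198403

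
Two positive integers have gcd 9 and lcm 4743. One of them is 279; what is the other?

153

Using uv = gcd(u,v)·lcm(u,v) = 9·4743 = 42687, we get v = 42687/279 = 153.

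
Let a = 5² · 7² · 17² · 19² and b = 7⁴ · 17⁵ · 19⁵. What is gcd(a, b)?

min exponent per shared prime: 7² · 17² · 19² = 5112121

5112121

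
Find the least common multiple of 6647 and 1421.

9445387

gcd first: 6647 = 4·1421 + 963; 1421 = 1·963 + 458; 963 = 2·458 + 47; 458 = 9·47 + 35; 47 = 1·35 + 12; 35 = 2·12 + 11; 12 = 1·11 + 1; 11 = 11·1 + 0 → gcd = 1
lcm = 6647·1421/gcd = 9445387/1 = 9445387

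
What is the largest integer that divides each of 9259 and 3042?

Euclid: 9259 = 3·3042 + 133; 3042 = 22·133 + 116; 133 = 1·116 + 17; 116 = 6·17 + 14; 17 = 1·14 + 3; 14 = 4·3 + 2; 3 = 1·2 + 1; 2 = 2·1 + 0. Last nonzero remainder: 1.

1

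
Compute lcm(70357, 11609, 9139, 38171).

456490920613

70357 = 7 · 19 · 23²; 11609 = 13 · 19 · 47; 9139 = 13 · 19 · 37; 38171 = 7² · 19 · 41
lcm takes max exponent of each prime: 7² · 13 · 19 · 23² · 37 · 41 · 47 = 456490920613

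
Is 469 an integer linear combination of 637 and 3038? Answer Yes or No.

No

By Bézout, 637m − 3038n = 469 has integer solutions iff gcd(637, 3038) | 469.
Euclid: 3038 = 4·637 + 490; 637 = 1·490 + 147; 490 = 3·147 + 49; 147 = 3·49 + 0. gcd = 49; 469 mod 49 = 28. No.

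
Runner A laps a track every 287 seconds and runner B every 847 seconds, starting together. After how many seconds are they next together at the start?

34727

gcd first: 847 = 2·287 + 273; 287 = 1·273 + 14; 273 = 19·14 + 7; 14 = 2·7 + 0 → gcd = 7
lcm = 287·847/gcd = 243089/7 = 34727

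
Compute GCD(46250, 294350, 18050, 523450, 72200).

gcd(46250, 294350): 294350 = 6·46250 + 16850; 46250 = 2·16850 + 12550; 16850 = 1·12550 + 4300; 12550 = 2·4300 + 3950; 4300 = 1·3950 + 350; 3950 = 11·350 + 100; 350 = 3·100 + 50; 100 = 2·50 + 0 → 50
gcd(50, 18050): 18050 = 361·50 + 0 → 50
gcd(50, 523450): 523450 = 10469·50 + 0 → 50
gcd(50, 72200): 72200 = 1444·50 + 0 → 50

50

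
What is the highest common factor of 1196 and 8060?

52

1196 = 2² · 13 · 23
8060 = 2² · 5 · 13 · 31
Common: 2² · 13 = 52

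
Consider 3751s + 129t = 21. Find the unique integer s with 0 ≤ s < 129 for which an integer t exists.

gcd(3751, 129) = 1 (Euclid: 3751 = 29·129 + 10; 129 = 12·10 + 9; 10 = 1·9 + 1; 9 = 9·1 + 0), and 1 | 21.
Extended Euclid: 3751·(13) + 129·(-378) = 1. Scale by 21: s₀ = 273.
General solution s = s₀ + 129k; reducing mod 129 gives s = 15 (and t = -436).

15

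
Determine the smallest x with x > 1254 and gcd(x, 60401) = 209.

gcd(x, 60401) = 209 forces 209 | x; write x = 209s. Then gcd(209s, 209·289) = 209·gcd(s, 289), so need gcd(s, 289) = 1.
209s > 1254 gives s ≥ 7. The least s ≥ 7 coprime to 289 is 7, so x = 209·7 = 1463.

1463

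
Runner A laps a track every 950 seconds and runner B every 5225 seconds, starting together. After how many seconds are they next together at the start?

950 = 2 · 5² · 19; 5225 = 5² · 11 · 19
max exponents: 2 · 5² · 11 · 19 = 10450

10450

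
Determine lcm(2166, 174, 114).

2166 = 2 · 3 · 19²; 174 = 2 · 3 · 29; 114 = 2 · 3 · 19
lcm takes max exponent of each prime: 2 · 3 · 19² · 29 = 62814

62814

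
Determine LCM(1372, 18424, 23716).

lcm(1372, 18424) = 1372·18424/gcd = 25277728/196 = 128968
lcm(128968, 23716) = 128968·23716/gcd = 3058605088/196 = 15605128

15605128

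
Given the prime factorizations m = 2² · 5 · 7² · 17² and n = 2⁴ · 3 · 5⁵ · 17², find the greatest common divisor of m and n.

min exponent per shared prime: 2² · 5 · 17² = 5780

5780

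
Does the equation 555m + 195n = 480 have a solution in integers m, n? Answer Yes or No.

Yes

By Bézout, 555m + 195n = 480 has integer solutions iff gcd(555, 195) | 480.
Euclid: 555 = 2·195 + 165; 195 = 1·165 + 30; 165 = 5·30 + 15; 30 = 2·15 + 0. gcd = 15; 480 mod 15 = 0. Yes.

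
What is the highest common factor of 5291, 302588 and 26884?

gcd(5291, 302588): 302588 = 57·5291 + 1001; 5291 = 5·1001 + 286; 1001 = 3·286 + 143; 286 = 2·143 + 0 → 143
gcd(143, 26884): 26884 = 188·143 + 0 → 143

143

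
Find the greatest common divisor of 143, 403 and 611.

gcd(143, 403): 403 = 2·143 + 117; 143 = 1·117 + 26; 117 = 4·26 + 13; 26 = 2·13 + 0 → 13
gcd(13, 611): 611 = 47·13 + 0 → 13

13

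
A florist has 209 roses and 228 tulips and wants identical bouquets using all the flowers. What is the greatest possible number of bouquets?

Euclid: 228 = 1·209 + 19; 209 = 11·19 + 0. Last nonzero remainder: 19.

19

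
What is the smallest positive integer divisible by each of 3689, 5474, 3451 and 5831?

241135174

lcm(3689, 5474) = 3689·5474/gcd = 20193586/119 = 169694
lcm(169694, 3451) = 169694·3451/gcd = 585613994/119 = 4921126
lcm(4921126, 5831) = 4921126·5831/gcd = 28695085706/119 = 241135174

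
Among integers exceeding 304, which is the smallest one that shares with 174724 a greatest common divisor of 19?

323

gcd(t, 174724) = 19 forces 19 | t; write t = 19s. Then gcd(19s, 19·9196) = 19·gcd(s, 9196), so need gcd(s, 9196) = 1.
19s > 304 gives s ≥ 17. The least s ≥ 17 coprime to 9196 is 17, so t = 19·17 = 323.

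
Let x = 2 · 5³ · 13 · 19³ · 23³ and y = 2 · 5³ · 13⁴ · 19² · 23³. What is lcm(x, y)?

595878517783250

max exponent per prime: 2 · 5³ · 13⁴ · 19³ · 23³ = 595878517783250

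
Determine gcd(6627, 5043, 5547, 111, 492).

3

6627 = 3 · 47²; 5043 = 3 · 41²; 5547 = 3 · 43²; 111 = 3 · 37; 492 = 2² · 3 · 41
gcd takes min exponent of each prime: 3 = 3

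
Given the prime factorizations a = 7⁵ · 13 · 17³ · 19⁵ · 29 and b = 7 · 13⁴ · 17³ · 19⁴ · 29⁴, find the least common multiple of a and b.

max exponent per prime: 7⁵ · 13⁴ · 17³ · 19⁵ · 29⁴ = 4130193223428684492968069

4130193223428684492968069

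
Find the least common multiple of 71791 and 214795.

907079285

gcd first: 214795 = 2·71791 + 71213; 71791 = 1·71213 + 578; 71213 = 123·578 + 119; 578 = 4·119 + 102; 119 = 1·102 + 17; 102 = 6·17 + 0 → gcd = 17
lcm = 71791·214795/gcd = 15420347845/17 = 907079285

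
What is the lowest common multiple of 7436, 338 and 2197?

7436 = 2² · 11 · 13²; 338 = 2 · 13²; 2197 = 13³
lcm takes max exponent of each prime: 2² · 11 · 13³ = 96668

96668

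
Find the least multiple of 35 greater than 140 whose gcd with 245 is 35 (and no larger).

gcd(t, 245) = 35 forces 35 | t; write t = 35s. Then gcd(35s, 35·7) = 35·gcd(s, 7), so need gcd(s, 7) = 1.
35s > 140 gives s ≥ 5. The least s ≥ 5 coprime to 7 is 5, so t = 35·5 = 175.

175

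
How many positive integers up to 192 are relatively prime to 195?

94

Prime factors of 195: 3, 5, 13. Count integers ≤ 192 divisible by none of them.
By inclusion–exclusion: 192 − ⌊192/3⌋ − ⌊192/5⌋ − ⌊192/13⌋ + ⌊192/15⌋ + ⌊192/39⌋ + ⌊192/65⌋ − ⌊192/195⌋ = 94.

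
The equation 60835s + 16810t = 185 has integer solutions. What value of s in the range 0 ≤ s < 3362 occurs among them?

517

Euclid: 60835 = 3·16810 + 10405; 16810 = 1·10405 + 6405; 10405 = 1·6405 + 4000; 6405 = 1·4000 + 2405; 4000 = 1·2405 + 1595; 2405 = 1·1595 + 810; 1595 = 1·810 + 785; 810 = 1·785 + 25; 785 = 31·25 + 10; 25 = 2·10 + 5; 10 = 2·5 + 0 → gcd = 5; 185 = 5·37.
Back-substitution yields 60835·(-1349) + 16810·(4882) = 5, so one solution is s = -1349·37 = -49913, t = 4882·37 = 180634.
Solutions in s differ by 16810/5 = 3362; the one in [0, 3362) is -49913 mod 3362 = 517.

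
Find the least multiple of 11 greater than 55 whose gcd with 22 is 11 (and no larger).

22 = 11·2. Any m with gcd(m, 22) = 11 is a multiple of 11, say 11s, with s coprime to 2.
Need s > 55/11, so s ≥ 6. First s ≥ 6 with gcd(s, 2) = 1 is s = 7. Thus m = 11·7 = 77.

77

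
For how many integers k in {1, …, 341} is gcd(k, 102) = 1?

107

Prime factors of 102: 2, 3, 17. Count integers ≤ 341 divisible by none of them.
By inclusion–exclusion: 341 − ⌊341/2⌋ − ⌊341/3⌋ − ⌊341/17⌋ + ⌊341/6⌋ + ⌊341/34⌋ + ⌊341/51⌋ − ⌊341/102⌋ = 107.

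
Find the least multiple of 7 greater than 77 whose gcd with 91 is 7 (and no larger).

84

91 = 7·13. Any m with gcd(m, 91) = 7 is a multiple of 7, say 7s, with s coprime to 13.
Need s > 77/7, so s ≥ 12. First s ≥ 12 with gcd(s, 13) = 1 is s = 12. Thus m = 7·12 = 84.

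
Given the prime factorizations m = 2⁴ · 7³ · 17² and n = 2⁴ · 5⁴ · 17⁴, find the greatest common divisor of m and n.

min exponent per shared prime: 2⁴ · 17² = 4624

4624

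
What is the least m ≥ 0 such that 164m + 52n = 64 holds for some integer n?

8

Reduce mod 52: 164m ≡ 64 (mod 52). With g = gcd(164, 52) = 4 dividing 64, divide through: 41m ≡ 16 (mod 13).
Since gcd(41, 13) = 1, m ≡ 16·(41)⁻¹ ≡ 8 (mod 13). Smallest non-negative: 8.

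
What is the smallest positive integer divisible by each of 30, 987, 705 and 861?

404670

30 = 2 · 3 · 5; 987 = 3 · 7 · 47; 705 = 3 · 5 · 47; 861 = 3 · 7 · 41
lcm takes max exponent of each prime: 2 · 3 · 5 · 7 · 41 · 47 = 404670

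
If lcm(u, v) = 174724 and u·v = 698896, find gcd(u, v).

From gcd × lcm = uv: gcd = 698896 / 174724 = 4.

4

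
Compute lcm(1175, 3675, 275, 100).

7599900

lcm(1175, 3675) = 1175·3675/gcd = 4318125/25 = 172725
lcm(172725, 275) = 172725·275/gcd = 47499375/25 = 1899975
lcm(1899975, 100) = 1899975·100/gcd = 189997500/25 = 7599900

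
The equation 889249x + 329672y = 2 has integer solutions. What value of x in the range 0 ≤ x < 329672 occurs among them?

52266

gcd(889249, 329672) = 1 (Euclid: 889249 = 2·329672 + 229905; 329672 = 1·229905 + 99767; 229905 = 2·99767 + 30371; 99767 = 3·30371 + 8654; 30371 = 3·8654 + 4409; 8654 = 1·4409 + 4245; 4409 = 1·4245 + 164; 4245 = 25·164 + 145; 164 = 1·145 + 19; 145 = 7·19 + 12; 19 = 1·12 + 7; 12 = 1·7 + 5; 7 = 1·5 + 2; 5 = 2·2 + 1; 2 = 2·1 + 0), and 1 | 2.
Extended Euclid: 889249·(-138703) + 329672·(374134) = 1. Scale by 2: x₀ = -277406.
General solution x = x₀ + 329672t; reducing mod 329672 gives x = 52266 (and y = -140981).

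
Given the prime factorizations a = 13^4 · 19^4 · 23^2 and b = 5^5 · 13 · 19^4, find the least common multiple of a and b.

max exponent per prime: 5^5 · 13^4 · 19^4 · 23^2 = 6153093390153125

6153093390153125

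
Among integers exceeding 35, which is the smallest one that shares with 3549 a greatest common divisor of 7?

gcd(k, 3549) = 7 forces 7 | k; write k = 7s. Then gcd(7s, 7·507) = 7·gcd(s, 507), so need gcd(s, 507) = 1.
7s > 35 gives s ≥ 6. The least s ≥ 6 coprime to 507 is 7, so k = 7·7 = 49.

49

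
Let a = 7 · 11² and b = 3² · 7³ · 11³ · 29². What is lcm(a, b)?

max exponent per prime: 3² · 7³ · 11³ · 29² = 3455498277

3455498277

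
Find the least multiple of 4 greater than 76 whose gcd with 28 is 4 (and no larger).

80

Multiples of 4 above 76: 4·20, 4·21, … . Need the cofactor coprime to 28/4 = 7.
Checking s = 20, 21, … the first with gcd(s, 7) = 1 is s = 20, giving 80.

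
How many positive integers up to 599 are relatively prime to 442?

Prime factors of 442: 2, 13, 17. Count integers ≤ 599 divisible by none of them.
By inclusion–exclusion: 599 − ⌊599/2⌋ − ⌊599/13⌋ − ⌊599/17⌋ + ⌊599/26⌋ + ⌊599/34⌋ + ⌊599/221⌋ − ⌊599/442⌋ = 260.

260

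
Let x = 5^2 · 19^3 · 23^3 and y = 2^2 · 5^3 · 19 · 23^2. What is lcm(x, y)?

41726726500

max exponent per prime: 2^2 · 5^3 · 19^3 · 23^3 = 41726726500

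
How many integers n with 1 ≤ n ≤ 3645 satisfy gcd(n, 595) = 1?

595 = 5·7·17. Inclusion–exclusion on these primes:
3645 − ⌊3645/5⌋ − ⌊3645/7⌋ − ⌊3645/17⌋ + ⌊3645/35⌋ + ⌊3645/85⌋ + ⌊3645/119⌋ − ⌊3645/595⌋ = 2352

2352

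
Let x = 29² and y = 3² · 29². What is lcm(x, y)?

7569

max exponent per prime: 3² · 29² = 7569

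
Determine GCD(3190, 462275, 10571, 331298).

11

gcd(3190, 462275): 462275 = 144·3190 + 2915; 3190 = 1·2915 + 275; 2915 = 10·275 + 165; 275 = 1·165 + 110; 165 = 1·110 + 55; 110 = 2·55 + 0 → 55
gcd(55, 10571): 10571 = 192·55 + 11; 55 = 5·11 + 0 → 11
gcd(11, 331298): 331298 = 30118·11 + 0 → 11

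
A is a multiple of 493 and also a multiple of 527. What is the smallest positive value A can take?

gcd first: 527 = 1·493 + 34; 493 = 14·34 + 17; 34 = 2·17 + 0 → gcd = 17
lcm = 493·527/gcd = 259811/17 = 15283

15283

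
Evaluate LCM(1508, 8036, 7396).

lcm(1508, 8036) = 1508·8036/gcd = 12118288/4 = 3029572
lcm(3029572, 7396) = 3029572·7396/gcd = 22406714512/4 = 5601678628

5601678628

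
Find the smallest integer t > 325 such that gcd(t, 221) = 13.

338

gcd(t, 221) = 13 forces 13 | t; write t = 13s. Then gcd(13s, 13·17) = 13·gcd(s, 17), so need gcd(s, 17) = 1.
13s > 325 gives s ≥ 26. The least s ≥ 26 coprime to 17 is 26, so t = 13·26 = 338.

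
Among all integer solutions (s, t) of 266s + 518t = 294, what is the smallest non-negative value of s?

Reduce mod 518: 266s ≡ 294 (mod 518). With g = gcd(266, 518) = 14 dividing 294, divide through: 19s ≡ 21 (mod 37).
Since gcd(19, 37) = 1, s ≡ 21·(19)⁻¹ ≡ 5 (mod 37). Smallest non-negative: 5.

5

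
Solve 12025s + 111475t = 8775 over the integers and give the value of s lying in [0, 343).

10

gcd(12025, 111475) = 325 (Euclid: 111475 = 9·12025 + 3250; 12025 = 3·3250 + 2275; 3250 = 1·2275 + 975; 2275 = 2·975 + 325; 975 = 3·325 + 0), and 325 | 8775.
Extended Euclid: 12025·(102) + 111475·(-11) = 325. Scale by 27: s₀ = 2754.
General solution s = s₀ + 343k; reducing mod 343 gives s = 10 (and t = -1).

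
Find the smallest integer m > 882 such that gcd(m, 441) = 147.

Multiples of 147 above 882: 147·7, 147·8, … . Need the cofactor coprime to 441/147 = 3.
Checking s = 7, 8, … the first with gcd(s, 3) = 1 is s = 7, giving 1029.

1029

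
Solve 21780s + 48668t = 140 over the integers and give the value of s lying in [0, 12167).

Euclid: 48668 = 2·21780 + 5108; 21780 = 4·5108 + 1348; 5108 = 3·1348 + 1064; 1348 = 1·1064 + 284; 1064 = 3·284 + 212; 284 = 1·212 + 72; 212 = 2·72 + 68; 72 = 1·68 + 4; 68 = 17·4 + 0 → gcd = 4; 140 = 4·35.
Back-substitution yields 21780·(686) + 48668·(-307) = 4, so one solution is s = 686·35 = 24010, t = -307·35 = -10745.
Solutions in s differ by 48668/4 = 12167; the one in [0, 12167) is 24010 mod 12167 = 11843.

11843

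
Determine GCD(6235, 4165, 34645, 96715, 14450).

6235 = 5 · 29 · 43; 4165 = 5 · 7² · 17; 34645 = 5 · 13² · 41; 96715 = 5 · 23 · 29²; 14450 = 2 · 5² · 17²
gcd takes min exponent of each prime: 5 = 5

5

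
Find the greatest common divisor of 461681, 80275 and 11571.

19

gcd(461681, 80275): 461681 = 5·80275 + 60306; 80275 = 1·60306 + 19969; 60306 = 3·19969 + 399; 19969 = 50·399 + 19; 399 = 21·19 + 0 → 19
gcd(19, 11571): 11571 = 609·19 + 0 → 19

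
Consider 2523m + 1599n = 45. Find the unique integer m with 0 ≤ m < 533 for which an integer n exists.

Reduce mod 1599: 2523m ≡ 45 (mod 1599). With g = gcd(2523, 1599) = 3 dividing 45, divide through: 841m ≡ 15 (mod 533).
Since gcd(841, 533) = 1, m ≡ 15·(841)⁻¹ ≡ 71 (mod 533). Smallest non-negative: 71.

71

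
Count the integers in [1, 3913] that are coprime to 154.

154 = 2·7·11. Inclusion–exclusion on these primes:
3913 − ⌊3913/2⌋ − ⌊3913/7⌋ − ⌊3913/11⌋ + ⌊3913/14⌋ + ⌊3913/22⌋ + ⌊3913/77⌋ − ⌊3913/154⌋ = 1524

1524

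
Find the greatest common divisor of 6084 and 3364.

4

Euclid: 6084 = 1·3364 + 2720; 3364 = 1·2720 + 644; 2720 = 4·644 + 144; 644 = 4·144 + 68; 144 = 2·68 + 8; 68 = 8·8 + 4; 8 = 2·4 + 0. Last nonzero remainder: 4.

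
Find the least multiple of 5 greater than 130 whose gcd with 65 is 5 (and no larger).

gcd(t, 65) = 5 forces 5 | t; write t = 5s. Then gcd(5s, 5·13) = 5·gcd(s, 13), so need gcd(s, 13) = 1.
5s > 130 gives s ≥ 27. The least s ≥ 27 coprime to 13 is 27, so t = 5·27 = 135.

135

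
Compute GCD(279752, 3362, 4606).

2

279752 = 2³ · 11² · 17²; 3362 = 2 · 41²; 4606 = 2 · 7² · 47
gcd takes min exponent of each prime: 2 = 2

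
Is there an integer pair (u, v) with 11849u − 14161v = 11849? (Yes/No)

gcd(11849, 14161): 14161 = 1·11849 + 2312; 11849 = 5·2312 + 289; 2312 = 8·289 + 0 → 289
289 divides 11849, so a solution exists.

Yes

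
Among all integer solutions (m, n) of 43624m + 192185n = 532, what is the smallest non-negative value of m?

gcd(43624, 192185) = 133 (Euclid: 192185 = 4·43624 + 17689; 43624 = 2·17689 + 8246; 17689 = 2·8246 + 1197; 8246 = 6·1197 + 1064; 1197 = 1·1064 + 133; 1064 = 8·133 + 0), and 133 | 532.
Extended Euclid: 43624·(-163) + 192185·(37) = 133. Scale by 4: m₀ = -652.
General solution m = m₀ + 1445t; reducing mod 1445 gives m = 793 (and n = -180).

793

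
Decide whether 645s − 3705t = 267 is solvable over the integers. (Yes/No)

No

By Bézout, 645s − 3705t = 267 has integer solutions iff gcd(645, 3705) | 267.
Euclid: 3705 = 5·645 + 480; 645 = 1·480 + 165; 480 = 2·165 + 150; 165 = 1·150 + 15; 150 = 10·15 + 0. gcd = 15; 267 mod 15 = 12. No.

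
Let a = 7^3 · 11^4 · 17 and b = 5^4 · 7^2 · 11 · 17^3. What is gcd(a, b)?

min exponent per shared prime: 7^2 · 11 · 17 = 9163

9163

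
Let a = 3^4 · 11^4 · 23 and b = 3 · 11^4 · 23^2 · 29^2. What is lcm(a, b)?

527603207769

max exponent per prime: 3^4 · 11^4 · 23^2 · 29^2 = 527603207769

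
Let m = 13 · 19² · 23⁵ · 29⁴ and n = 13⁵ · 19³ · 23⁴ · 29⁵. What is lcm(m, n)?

336206986488676448615509

max exponent per prime: 13⁵ · 19³ · 23⁵ · 29⁵ = 336206986488676448615509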